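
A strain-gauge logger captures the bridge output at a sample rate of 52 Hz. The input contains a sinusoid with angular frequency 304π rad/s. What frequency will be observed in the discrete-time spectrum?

ω = 304π rad/s → f = ω/(2π) = 152 Hz.
152 Hz mod fs = 48 Hz.
48 Hz > fs/2 = 26 Hz, folds to fs − 48 Hz = 4 Hz.

4 Hz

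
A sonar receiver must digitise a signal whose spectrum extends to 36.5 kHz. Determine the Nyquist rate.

73 kHz

Nyquist rate = 2 × 36.5 kHz = 73 kHz.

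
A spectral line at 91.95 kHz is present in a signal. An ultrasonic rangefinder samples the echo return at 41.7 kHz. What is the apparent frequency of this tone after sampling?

8.55 kHz

91.95 kHz mod fs = 8.55 kHz.
8.55 kHz ≤ fs/2 = 20.85 kHz, appears at 8.55 kHz.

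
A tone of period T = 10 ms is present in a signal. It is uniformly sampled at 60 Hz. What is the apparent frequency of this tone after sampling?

20 Hz

T = 10 ms → f = 1/T = 100 Hz.
100 Hz mod fs = 40 Hz.
40 Hz > fs/2 = 30 Hz, folds to fs − 40 Hz = 20 Hz.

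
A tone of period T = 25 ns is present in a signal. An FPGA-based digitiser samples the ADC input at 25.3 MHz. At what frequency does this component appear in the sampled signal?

10.6 MHz

T = 25 ns → f = 1/T = 40 MHz.
40 MHz mod fs = 14.7 MHz.
14.7 MHz > fs/2 = 12.65 MHz, folds to fs − 14.7 MHz = 10.6 MHz.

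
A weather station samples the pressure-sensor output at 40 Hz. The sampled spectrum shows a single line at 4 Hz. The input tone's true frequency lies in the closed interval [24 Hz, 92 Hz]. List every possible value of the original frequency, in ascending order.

Frequencies that alias to 4 Hz are k·fs ± 4 Hz for integer k ≥ 0.
k=0: 4 Hz.
k=1: 36 Hz, 44 Hz.
k=2: 76 Hz, 84 Hz.
k=3: 116 Hz, 124 Hz.
Within [24 Hz, 92 Hz]: 36 Hz, 44 Hz, 76 Hz, 84 Hz.

36 Hz, 44 Hz, 76 Hz, 84 Hz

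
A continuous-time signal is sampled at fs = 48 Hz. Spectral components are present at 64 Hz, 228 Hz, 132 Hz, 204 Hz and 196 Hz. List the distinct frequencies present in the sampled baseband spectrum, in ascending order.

4 Hz, 12 Hz, 16 Hz

fs/2 = 24 Hz.
64 Hz mod fs = 16 Hz.
16 Hz ≤ fs/2 = 24 Hz, appears at 16 Hz.
228 Hz mod fs = 36 Hz.
36 Hz > fs/2 = 24 Hz, folds to fs − 36 Hz = 12 Hz.
132 Hz mod fs = 36 Hz.
36 Hz > fs/2 = 24 Hz, folds to fs − 36 Hz = 12 Hz.
204 Hz mod fs = 12 Hz.
12 Hz ≤ fs/2 = 24 Hz, appears at 12 Hz.
196 Hz mod fs = 4 Hz.
4 Hz ≤ fs/2 = 24 Hz, appears at 4 Hz.
Distinct values: {4 Hz, 12 Hz, 16 Hz}.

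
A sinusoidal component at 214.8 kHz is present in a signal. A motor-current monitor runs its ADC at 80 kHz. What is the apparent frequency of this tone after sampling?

25.2 kHz

214.8 kHz mod fs = 54.8 kHz.
54.8 kHz > fs/2 = 40 kHz, folds to fs − 54.8 kHz = 25.2 kHz.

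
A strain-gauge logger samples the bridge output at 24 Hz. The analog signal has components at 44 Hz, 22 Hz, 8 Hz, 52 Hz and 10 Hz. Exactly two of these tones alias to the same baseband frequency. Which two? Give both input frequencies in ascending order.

fs/2 = 12 Hz.
44 Hz mod fs = 20 Hz.
20 Hz > fs/2 = 12 Hz, folds to fs − 20 Hz = 4 Hz.
22 Hz > fs/2 = 12 Hz, folds to fs − 22 Hz = 2 Hz.
8 Hz ≤ fs/2 = 12 Hz, passes unchanged.
52 Hz mod fs = 4 Hz.
4 Hz ≤ fs/2 = 12 Hz, appears at 4 Hz.
10 Hz ≤ fs/2 = 12 Hz, passes unchanged.
44 Hz and 52 Hz both map to 4 Hz.

44 Hz, 52 Hz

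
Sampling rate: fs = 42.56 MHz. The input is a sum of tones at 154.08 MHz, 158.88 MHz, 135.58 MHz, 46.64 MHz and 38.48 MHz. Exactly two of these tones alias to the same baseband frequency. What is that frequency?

fs/2 = 21.28 MHz.
154.08 MHz mod fs = 26.4 MHz.
26.4 MHz > fs/2 = 21.28 MHz, folds to fs − 26.4 MHz = 16.16 MHz.
158.88 MHz mod fs = 31.2 MHz.
31.2 MHz > fs/2 = 21.28 MHz, folds to fs − 31.2 MHz = 11.36 MHz.
135.58 MHz mod fs = 7.9 MHz.
7.9 MHz ≤ fs/2 = 21.28 MHz, appears at 7.9 MHz.
46.64 MHz mod fs = 4.08 MHz.
4.08 MHz ≤ fs/2 = 21.28 MHz, appears at 4.08 MHz.
38.48 MHz > fs/2 = 21.28 MHz, folds to fs − 38.48 MHz = 4.08 MHz.
38.48 MHz and 46.64 MHz both map to 4.08 MHz.

4.08 MHz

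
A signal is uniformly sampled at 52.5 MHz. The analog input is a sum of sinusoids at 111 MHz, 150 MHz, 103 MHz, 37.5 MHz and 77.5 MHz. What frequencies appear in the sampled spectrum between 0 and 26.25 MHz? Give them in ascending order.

2 MHz, 6 MHz, 7.5 MHz, 15 MHz, 25 MHz

fs/2 = 26.25 MHz.
111 MHz mod fs = 6 MHz.
6 MHz ≤ fs/2 = 26.25 MHz, appears at 6 MHz.
150 MHz mod fs = 45 MHz.
45 MHz > fs/2 = 26.25 MHz, folds to fs − 45 MHz = 7.5 MHz.
103 MHz mod fs = 50.5 MHz.
50.5 MHz > fs/2 = 26.25 MHz, folds to fs − 50.5 MHz = 2 MHz.
37.5 MHz > fs/2 = 26.25 MHz, folds to fs − 37.5 MHz = 15 MHz.
77.5 MHz mod fs = 25 MHz.
25 MHz ≤ fs/2 = 26.25 MHz, appears at 25 MHz.
Distinct values: {2 MHz, 6 MHz, 7.5 MHz, 15 MHz, 25 MHz}.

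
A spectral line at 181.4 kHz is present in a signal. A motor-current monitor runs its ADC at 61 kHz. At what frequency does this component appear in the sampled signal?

1.6 kHz

181.4 kHz mod fs = 59.4 kHz.
59.4 kHz > fs/2 = 30.5 kHz, folds to fs − 59.4 kHz = 1.6 kHz.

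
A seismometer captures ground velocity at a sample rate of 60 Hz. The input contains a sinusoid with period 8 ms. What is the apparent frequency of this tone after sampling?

5 Hz

T = 8 ms → f = 1/T = 125 Hz.
125 Hz mod fs = 5 Hz.
5 Hz ≤ fs/2 = 30 Hz, appears at 5 Hz.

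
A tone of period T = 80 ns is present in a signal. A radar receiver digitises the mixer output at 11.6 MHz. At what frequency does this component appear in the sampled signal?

T = 80 ns → f = 1/T = 12.5 MHz.
12.5 MHz mod fs = 0.9 MHz.
0.9 MHz ≤ fs/2 = 5.8 MHz, appears at 0.9 MHz.

0.9 MHz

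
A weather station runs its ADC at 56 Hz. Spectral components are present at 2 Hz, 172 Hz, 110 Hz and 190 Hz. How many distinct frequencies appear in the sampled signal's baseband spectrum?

3

fs/2 = 28 Hz.
2 Hz ≤ fs/2 = 28 Hz, passes unchanged.
172 Hz mod fs = 4 Hz.
4 Hz ≤ fs/2 = 28 Hz, appears at 4 Hz.
110 Hz mod fs = 54 Hz.
54 Hz > fs/2 = 28 Hz, folds to fs − 54 Hz = 2 Hz.
190 Hz mod fs = 22 Hz.
22 Hz ≤ fs/2 = 28 Hz, appears at 22 Hz.
Distinct values: {2 Hz, 4 Hz, 22 Hz} → 3.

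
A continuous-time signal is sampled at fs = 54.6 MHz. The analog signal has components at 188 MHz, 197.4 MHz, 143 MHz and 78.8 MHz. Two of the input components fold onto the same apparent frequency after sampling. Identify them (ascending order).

fs/2 = 27.3 MHz.
188 MHz mod fs = 24.2 MHz.
24.2 MHz ≤ fs/2 = 27.3 MHz, appears at 24.2 MHz.
197.4 MHz mod fs = 33.6 MHz.
33.6 MHz > fs/2 = 27.3 MHz, folds to fs − 33.6 MHz = 21 MHz.
143 MHz mod fs = 33.8 MHz.
33.8 MHz > fs/2 = 27.3 MHz, folds to fs − 33.8 MHz = 20.8 MHz.
78.8 MHz mod fs = 24.2 MHz.
24.2 MHz ≤ fs/2 = 27.3 MHz, appears at 24.2 MHz.
78.8 MHz and 188 MHz both map to 24.2 MHz.

78.8 MHz, 188 MHz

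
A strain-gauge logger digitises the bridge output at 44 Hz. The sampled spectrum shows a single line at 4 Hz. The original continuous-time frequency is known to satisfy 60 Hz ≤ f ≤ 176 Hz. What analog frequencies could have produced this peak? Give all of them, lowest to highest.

84 Hz, 92 Hz, 128 Hz, 136 Hz, 172 Hz

Frequencies that alias to 4 Hz are k·fs ± 4 Hz for integer k ≥ 0.
k=0: 4 Hz.
k=1: 40 Hz, 48 Hz.
k=2: 84 Hz, 92 Hz.
k=3: 128 Hz, 136 Hz.
k=4: 172 Hz, 180 Hz.
k=5: 216 Hz, 224 Hz.
Within [60 Hz, 176 Hz]: 84 Hz, 92 Hz, 128 Hz, 136 Hz, 172 Hz.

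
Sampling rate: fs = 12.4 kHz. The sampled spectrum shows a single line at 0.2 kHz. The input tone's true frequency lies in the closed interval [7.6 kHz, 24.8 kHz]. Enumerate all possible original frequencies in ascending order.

12.2 kHz, 12.6 kHz, 24.6 kHz

Frequencies that alias to 0.2 kHz are k·fs ± 0.2 kHz for integer k ≥ 0.
k=0: 0.2 kHz.
k=1: 12.2 kHz, 12.6 kHz.
k=2: 24.6 kHz, 25 kHz.
k=3: 37 kHz, 37.4 kHz.
Within [7.6 kHz, 24.8 kHz]: 12.2 kHz, 12.6 kHz, 24.6 kHz.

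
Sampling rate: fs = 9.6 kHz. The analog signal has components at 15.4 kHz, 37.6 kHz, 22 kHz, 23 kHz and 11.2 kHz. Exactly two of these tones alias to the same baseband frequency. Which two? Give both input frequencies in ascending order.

15.4 kHz, 23 kHz

fs/2 = 4.8 kHz.
15.4 kHz mod fs = 5.8 kHz.
5.8 kHz > fs/2 = 4.8 kHz, folds to fs − 5.8 kHz = 3.8 kHz.
37.6 kHz mod fs = 8.8 kHz.
8.8 kHz > fs/2 = 4.8 kHz, folds to fs − 8.8 kHz = 0.8 kHz.
22 kHz mod fs = 2.8 kHz.
2.8 kHz ≤ fs/2 = 4.8 kHz, appears at 2.8 kHz.
23 kHz mod fs = 3.8 kHz.
3.8 kHz ≤ fs/2 = 4.8 kHz, appears at 3.8 kHz.
11.2 kHz mod fs = 1.6 kHz.
1.6 kHz ≤ fs/2 = 4.8 kHz, appears at 1.6 kHz.
15.4 kHz and 23 kHz both map to 3.8 kHz.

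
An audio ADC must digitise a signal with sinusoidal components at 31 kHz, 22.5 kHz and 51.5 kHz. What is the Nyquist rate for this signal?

103 kHz

Highest-frequency component: 51.5 kHz.
Nyquist rate = 2 × 51.5 kHz = 103 kHz.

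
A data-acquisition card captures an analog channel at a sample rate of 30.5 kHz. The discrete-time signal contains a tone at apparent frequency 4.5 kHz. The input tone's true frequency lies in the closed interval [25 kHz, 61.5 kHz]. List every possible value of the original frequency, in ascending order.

Frequencies that alias to 4.5 kHz are k·fs ± 4.5 kHz for integer k ≥ 0.
k=0: 4.5 kHz.
k=1: 26 kHz, 35 kHz.
k=2: 56.5 kHz, 65.5 kHz.
k=3: 87 kHz, 96 kHz.
Within [25 kHz, 61.5 kHz]: 26 kHz, 35 kHz, 56.5 kHz.

26 kHz, 35 kHz, 56.5 kHz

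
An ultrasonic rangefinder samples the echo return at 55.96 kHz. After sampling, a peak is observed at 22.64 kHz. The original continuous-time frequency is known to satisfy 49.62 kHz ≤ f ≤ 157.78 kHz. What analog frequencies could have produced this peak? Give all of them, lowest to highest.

78.6 kHz, 89.28 kHz, 134.56 kHz, 145.24 kHz

Frequencies that alias to 22.64 kHz are k·fs ± 22.64 kHz for integer k ≥ 0.
k=0: 22.64 kHz.
k=1: 33.32 kHz, 78.6 kHz.
k=2: 89.28 kHz, 134.56 kHz.
k=3: 145.24 kHz, 190.52 kHz.
k=4: 201.2 kHz, 246.48 kHz.
Within [49.62 kHz, 157.78 kHz]: 78.6 kHz, 89.28 kHz, 134.56 kHz, 145.24 kHz.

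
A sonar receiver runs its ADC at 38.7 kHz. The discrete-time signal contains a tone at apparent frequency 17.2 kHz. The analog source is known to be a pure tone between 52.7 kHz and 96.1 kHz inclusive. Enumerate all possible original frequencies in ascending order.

Frequencies that alias to 17.2 kHz are k·fs ± 17.2 kHz for integer k ≥ 0.
k=0: 17.2 kHz.
k=1: 21.5 kHz, 55.9 kHz.
k=2: 60.2 kHz, 94.6 kHz.
k=3: 98.9 kHz, 133.3 kHz.
Within [52.7 kHz, 96.1 kHz]: 55.9 kHz, 60.2 kHz, 94.6 kHz.

55.9 kHz, 60.2 kHz, 94.6 kHz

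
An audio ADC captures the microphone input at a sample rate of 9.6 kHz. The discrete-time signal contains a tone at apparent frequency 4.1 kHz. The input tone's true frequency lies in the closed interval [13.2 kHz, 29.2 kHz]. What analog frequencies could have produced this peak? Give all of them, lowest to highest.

13.7 kHz, 15.1 kHz, 23.3 kHz, 24.7 kHz

Frequencies that alias to 4.1 kHz are k·fs ± 4.1 kHz for integer k ≥ 0.
k=0: 4.1 kHz.
k=1: 5.5 kHz, 13.7 kHz.
k=2: 15.1 kHz, 23.3 kHz.
k=3: 24.7 kHz, 32.9 kHz.
k=4: 34.3 kHz, 42.5 kHz.
Within [13.2 kHz, 29.2 kHz]: 13.7 kHz, 15.1 kHz, 23.3 kHz, 24.7 kHz.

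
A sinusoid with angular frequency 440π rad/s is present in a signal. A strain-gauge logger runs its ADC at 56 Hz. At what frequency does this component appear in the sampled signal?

ω = 440π rad/s → f = ω/(2π) = 220 Hz.
220 Hz mod fs = 52 Hz.
52 Hz > fs/2 = 28 Hz, folds to fs − 52 Hz = 4 Hz.

4 Hz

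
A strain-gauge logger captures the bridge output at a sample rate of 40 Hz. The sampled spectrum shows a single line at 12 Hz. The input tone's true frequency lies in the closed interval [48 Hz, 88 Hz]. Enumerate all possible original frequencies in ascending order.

52 Hz, 68 Hz

Frequencies that alias to 12 Hz are k·fs ± 12 Hz for integer k ≥ 0.
k=0: 12 Hz.
k=1: 28 Hz, 52 Hz.
k=2: 68 Hz, 92 Hz.
k=3: 108 Hz, 132 Hz.
Within [48 Hz, 88 Hz]: 52 Hz, 68 Hz.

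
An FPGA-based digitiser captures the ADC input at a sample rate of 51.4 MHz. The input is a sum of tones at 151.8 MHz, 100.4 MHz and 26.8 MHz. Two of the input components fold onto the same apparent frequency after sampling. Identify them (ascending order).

100.4 MHz, 151.8 MHz

fs/2 = 25.7 MHz.
151.8 MHz mod fs = 49 MHz.
49 MHz > fs/2 = 25.7 MHz, folds to fs − 49 MHz = 2.4 MHz.
100.4 MHz mod fs = 49 MHz.
49 MHz > fs/2 = 25.7 MHz, folds to fs − 49 MHz = 2.4 MHz.
26.8 MHz > fs/2 = 25.7 MHz, folds to fs − 26.8 MHz = 24.6 MHz.
100.4 MHz and 151.8 MHz both map to 2.4 MHz.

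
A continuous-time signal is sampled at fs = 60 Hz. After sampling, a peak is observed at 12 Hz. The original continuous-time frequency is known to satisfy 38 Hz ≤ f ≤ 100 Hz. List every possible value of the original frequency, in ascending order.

48 Hz, 72 Hz

Frequencies that alias to 12 Hz are k·fs ± 12 Hz for integer k ≥ 0.
k=0: 12 Hz.
k=1: 48 Hz, 72 Hz.
k=2: 108 Hz, 132 Hz.
Within [38 Hz, 100 Hz]: 48 Hz, 72 Hz.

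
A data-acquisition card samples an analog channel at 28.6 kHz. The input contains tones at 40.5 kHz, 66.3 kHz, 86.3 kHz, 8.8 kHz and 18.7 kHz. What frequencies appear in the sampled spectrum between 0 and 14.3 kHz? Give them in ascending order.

fs/2 = 14.3 kHz.
40.5 kHz mod fs = 11.9 kHz.
11.9 kHz ≤ fs/2 = 14.3 kHz, appears at 11.9 kHz.
66.3 kHz mod fs = 9.1 kHz.
9.1 kHz ≤ fs/2 = 14.3 kHz, appears at 9.1 kHz.
86.3 kHz mod fs = 0.5 kHz.
0.5 kHz ≤ fs/2 = 14.3 kHz, appears at 0.5 kHz.
8.8 kHz ≤ fs/2 = 14.3 kHz, passes unchanged.
18.7 kHz > fs/2 = 14.3 kHz, folds to fs − 18.7 kHz = 9.9 kHz.
Distinct values: {0.5 kHz, 8.8 kHz, 9.1 kHz, 9.9 kHz, 11.9 kHz}.

0.5 kHz, 8.8 kHz, 9.1 kHz, 9.9 kHz, 11.9 kHz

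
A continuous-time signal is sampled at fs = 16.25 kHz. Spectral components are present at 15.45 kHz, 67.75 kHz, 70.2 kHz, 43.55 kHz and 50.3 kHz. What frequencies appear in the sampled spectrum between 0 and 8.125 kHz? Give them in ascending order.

0.8 kHz, 1.55 kHz, 2.75 kHz, 5.2 kHz

fs/2 = 8.125 kHz.
15.45 kHz > fs/2 = 8.125 kHz, folds to fs − 15.45 kHz = 0.8 kHz.
67.75 kHz mod fs = 2.75 kHz.
2.75 kHz ≤ fs/2 = 8.125 kHz, appears at 2.75 kHz.
70.2 kHz mod fs = 5.2 kHz.
5.2 kHz ≤ fs/2 = 8.125 kHz, appears at 5.2 kHz.
43.55 kHz mod fs = 11.05 kHz.
11.05 kHz > fs/2 = 8.125 kHz, folds to fs − 11.05 kHz = 5.2 kHz.
50.3 kHz mod fs = 1.55 kHz.
1.55 kHz ≤ fs/2 = 8.125 kHz, appears at 1.55 kHz.
Distinct values: {0.8 kHz, 1.55 kHz, 2.75 kHz, 5.2 kHz}.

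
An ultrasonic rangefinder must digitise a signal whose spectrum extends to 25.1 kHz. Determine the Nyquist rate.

Nyquist rate = 2 × 25.1 kHz = 50.2 kHz.

50.2 kHz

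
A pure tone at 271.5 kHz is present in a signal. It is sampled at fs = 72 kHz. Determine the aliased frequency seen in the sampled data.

271.5 kHz mod fs = 55.5 kHz.
55.5 kHz > fs/2 = 36 kHz, folds to fs − 55.5 kHz = 16.5 kHz.

16.5 kHz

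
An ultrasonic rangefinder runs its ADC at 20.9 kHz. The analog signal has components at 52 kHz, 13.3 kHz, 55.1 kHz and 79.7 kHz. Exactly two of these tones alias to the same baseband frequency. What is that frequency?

7.6 kHz

fs/2 = 10.45 kHz.
52 kHz mod fs = 10.2 kHz.
10.2 kHz ≤ fs/2 = 10.45 kHz, appears at 10.2 kHz.
13.3 kHz > fs/2 = 10.45 kHz, folds to fs − 13.3 kHz = 7.6 kHz.
55.1 kHz mod fs = 13.3 kHz.
13.3 kHz > fs/2 = 10.45 kHz, folds to fs − 13.3 kHz = 7.6 kHz.
79.7 kHz mod fs = 17 kHz.
17 kHz > fs/2 = 10.45 kHz, folds to fs − 17 kHz = 3.9 kHz.
13.3 kHz and 55.1 kHz both map to 7.6 kHz.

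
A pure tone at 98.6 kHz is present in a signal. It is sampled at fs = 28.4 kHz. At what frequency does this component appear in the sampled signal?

98.6 kHz mod fs = 13.4 kHz.
13.4 kHz ≤ fs/2 = 14.2 kHz, appears at 13.4 kHz.

13.4 kHz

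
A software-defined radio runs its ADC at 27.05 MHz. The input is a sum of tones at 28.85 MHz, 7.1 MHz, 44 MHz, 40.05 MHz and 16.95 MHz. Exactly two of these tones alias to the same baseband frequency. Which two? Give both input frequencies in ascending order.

fs/2 = 13.525 MHz.
28.85 MHz mod fs = 1.8 MHz.
1.8 MHz ≤ fs/2 = 13.525 MHz, appears at 1.8 MHz.
7.1 MHz ≤ fs/2 = 13.525 MHz, passes unchanged.
44 MHz mod fs = 16.95 MHz.
16.95 MHz > fs/2 = 13.525 MHz, folds to fs − 16.95 MHz = 10.1 MHz.
40.05 MHz mod fs = 13 MHz.
13 MHz ≤ fs/2 = 13.525 MHz, appears at 13 MHz.
16.95 MHz > fs/2 = 13.525 MHz, folds to fs − 16.95 MHz = 10.1 MHz.
16.95 MHz and 44 MHz both map to 10.1 MHz.

16.95 MHz, 44 MHz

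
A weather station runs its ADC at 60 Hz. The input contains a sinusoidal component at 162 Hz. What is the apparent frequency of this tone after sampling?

18 Hz

162 Hz mod fs = 42 Hz.
42 Hz > fs/2 = 30 Hz, folds to fs − 42 Hz = 18 Hz.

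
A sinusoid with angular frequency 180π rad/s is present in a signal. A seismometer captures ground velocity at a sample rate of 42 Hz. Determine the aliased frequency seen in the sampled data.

6 Hz

ω = 180π rad/s → f = ω/(2π) = 90 Hz.
90 Hz mod fs = 6 Hz.
6 Hz ≤ fs/2 = 21 Hz, appears at 6 Hz.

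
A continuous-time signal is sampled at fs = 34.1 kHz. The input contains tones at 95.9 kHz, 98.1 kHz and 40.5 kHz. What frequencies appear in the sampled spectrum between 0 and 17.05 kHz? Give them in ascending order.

fs/2 = 17.05 kHz.
95.9 kHz mod fs = 27.7 kHz.
27.7 kHz > fs/2 = 17.05 kHz, folds to fs − 27.7 kHz = 6.4 kHz.
98.1 kHz mod fs = 29.9 kHz.
29.9 kHz > fs/2 = 17.05 kHz, folds to fs − 29.9 kHz = 4.2 kHz.
40.5 kHz mod fs = 6.4 kHz.
6.4 kHz ≤ fs/2 = 17.05 kHz, appears at 6.4 kHz.
Distinct values: {4.2 kHz, 6.4 kHz}.

4.2 kHz, 6.4 kHz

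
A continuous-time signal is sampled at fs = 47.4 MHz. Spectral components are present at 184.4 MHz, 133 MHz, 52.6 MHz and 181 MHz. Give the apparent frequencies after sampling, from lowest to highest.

fs/2 = 23.7 MHz.
184.4 MHz mod fs = 42.2 MHz.
42.2 MHz > fs/2 = 23.7 MHz, folds to fs − 42.2 MHz = 5.2 MHz.
133 MHz mod fs = 38.2 MHz.
38.2 MHz > fs/2 = 23.7 MHz, folds to fs − 38.2 MHz = 9.2 MHz.
52.6 MHz mod fs = 5.2 MHz.
5.2 MHz ≤ fs/2 = 23.7 MHz, appears at 5.2 MHz.
181 MHz mod fs = 38.8 MHz.
38.8 MHz > fs/2 = 23.7 MHz, folds to fs − 38.8 MHz = 8.6 MHz.
Distinct values: {5.2 MHz, 8.6 MHz, 9.2 MHz}.

5.2 MHz, 8.6 MHz, 9.2 MHz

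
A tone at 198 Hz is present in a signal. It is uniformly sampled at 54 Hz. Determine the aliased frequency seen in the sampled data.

18 Hz

198 Hz mod fs = 36 Hz.
36 Hz > fs/2 = 27 Hz, folds to fs − 36 Hz = 18 Hz.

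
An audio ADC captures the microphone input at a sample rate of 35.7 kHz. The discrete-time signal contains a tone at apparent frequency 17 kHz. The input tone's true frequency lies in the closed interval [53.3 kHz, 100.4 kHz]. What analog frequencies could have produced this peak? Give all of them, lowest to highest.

Frequencies that alias to 17 kHz are k·fs ± 17 kHz for integer k ≥ 0.
k=0: 17 kHz.
k=1: 18.7 kHz, 52.7 kHz.
k=2: 54.4 kHz, 88.4 kHz.
k=3: 90.1 kHz, 124.1 kHz.
k=4: 125.8 kHz, 159.8 kHz.
Within [53.3 kHz, 100.4 kHz]: 54.4 kHz, 88.4 kHz, 90.1 kHz.

54.4 kHz, 88.4 kHz, 90.1 kHz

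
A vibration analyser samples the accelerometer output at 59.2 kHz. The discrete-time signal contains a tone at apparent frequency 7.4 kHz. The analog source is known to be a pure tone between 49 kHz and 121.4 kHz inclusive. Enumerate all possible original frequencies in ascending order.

Frequencies that alias to 7.4 kHz are k·fs ± 7.4 kHz for integer k ≥ 0.
k=0: 7.4 kHz.
k=1: 51.8 kHz, 66.6 kHz.
k=2: 111 kHz, 125.8 kHz.
k=3: 170.2 kHz, 185 kHz.
Within [49 kHz, 121.4 kHz]: 51.8 kHz, 66.6 kHz, 111 kHz.

51.8 kHz, 66.6 kHz, 111 kHz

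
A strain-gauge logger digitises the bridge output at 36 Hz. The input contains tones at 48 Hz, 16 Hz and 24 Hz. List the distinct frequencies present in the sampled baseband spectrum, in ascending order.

fs/2 = 18 Hz.
48 Hz mod fs = 12 Hz.
12 Hz ≤ fs/2 = 18 Hz, appears at 12 Hz.
16 Hz ≤ fs/2 = 18 Hz, passes unchanged.
24 Hz > fs/2 = 18 Hz, folds to fs − 24 Hz = 12 Hz.
Distinct values: {12 Hz, 16 Hz}.

12 Hz, 16 Hz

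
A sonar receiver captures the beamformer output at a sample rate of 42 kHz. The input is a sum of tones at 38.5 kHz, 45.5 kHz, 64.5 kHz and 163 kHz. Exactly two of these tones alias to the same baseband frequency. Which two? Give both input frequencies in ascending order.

fs/2 = 21 kHz.
38.5 kHz > fs/2 = 21 kHz, folds to fs − 38.5 kHz = 3.5 kHz.
45.5 kHz mod fs = 3.5 kHz.
3.5 kHz ≤ fs/2 = 21 kHz, appears at 3.5 kHz.
64.5 kHz mod fs = 22.5 kHz.
22.5 kHz > fs/2 = 21 kHz, folds to fs − 22.5 kHz = 19.5 kHz.
163 kHz mod fs = 37 kHz.
37 kHz > fs/2 = 21 kHz, folds to fs − 37 kHz = 5 kHz.
38.5 kHz and 45.5 kHz both map to 3.5 kHz.

38.5 kHz, 45.5 kHz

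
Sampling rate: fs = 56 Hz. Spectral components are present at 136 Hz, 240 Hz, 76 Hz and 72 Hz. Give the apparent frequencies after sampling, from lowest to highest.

fs/2 = 28 Hz.
136 Hz mod fs = 24 Hz.
24 Hz ≤ fs/2 = 28 Hz, appears at 24 Hz.
240 Hz mod fs = 16 Hz.
16 Hz ≤ fs/2 = 28 Hz, appears at 16 Hz.
76 Hz mod fs = 20 Hz.
20 Hz ≤ fs/2 = 28 Hz, appears at 20 Hz.
72 Hz mod fs = 16 Hz.
16 Hz ≤ fs/2 = 28 Hz, appears at 16 Hz.
Distinct values: {16 Hz, 20 Hz, 24 Hz}.

16 Hz, 20 Hz, 24 Hz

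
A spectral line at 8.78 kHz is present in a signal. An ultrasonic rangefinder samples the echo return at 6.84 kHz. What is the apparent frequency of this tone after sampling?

8.78 kHz mod fs = 1.94 kHz.
1.94 kHz ≤ fs/2 = 3.42 kHz, appears at 1.94 kHz.

1.94 kHz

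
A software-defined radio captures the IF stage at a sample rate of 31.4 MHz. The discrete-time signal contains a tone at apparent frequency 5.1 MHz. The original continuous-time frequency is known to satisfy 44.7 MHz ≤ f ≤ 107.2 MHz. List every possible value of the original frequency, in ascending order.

57.7 MHz, 67.9 MHz, 89.1 MHz, 99.3 MHz

Frequencies that alias to 5.1 MHz are k·fs ± 5.1 MHz for integer k ≥ 0.
k=0: 5.1 MHz.
k=1: 26.3 MHz, 36.5 MHz.
k=2: 57.7 MHz, 67.9 MHz.
k=3: 89.1 MHz, 99.3 MHz.
k=4: 120.5 MHz, 130.7 MHz.
Within [44.7 MHz, 107.2 MHz]: 57.7 MHz, 67.9 MHz, 89.1 MHz, 99.3 MHz.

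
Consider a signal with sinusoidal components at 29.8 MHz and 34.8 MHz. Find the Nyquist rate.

Highest-frequency component: 34.8 MHz.
Nyquist rate = 2 × 34.8 MHz = 69.6 MHz.

69.6 MHz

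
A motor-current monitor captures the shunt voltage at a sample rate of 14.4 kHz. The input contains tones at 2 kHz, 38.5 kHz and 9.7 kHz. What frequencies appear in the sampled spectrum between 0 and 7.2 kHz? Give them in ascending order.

fs/2 = 7.2 kHz.
2 kHz ≤ fs/2 = 7.2 kHz, passes unchanged.
38.5 kHz mod fs = 9.7 kHz.
9.7 kHz > fs/2 = 7.2 kHz, folds to fs − 9.7 kHz = 4.7 kHz.
9.7 kHz > fs/2 = 7.2 kHz, folds to fs − 9.7 kHz = 4.7 kHz.
Distinct values: {2 kHz, 4.7 kHz}.

2 kHz, 4.7 kHz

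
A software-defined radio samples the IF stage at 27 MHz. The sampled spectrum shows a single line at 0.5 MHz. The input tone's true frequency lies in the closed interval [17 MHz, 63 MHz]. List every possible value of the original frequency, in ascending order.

Frequencies that alias to 0.5 MHz are k·fs ± 0.5 MHz for integer k ≥ 0.
k=0: 0.5 MHz.
k=1: 26.5 MHz, 27.5 MHz.
k=2: 53.5 MHz, 54.5 MHz.
k=3: 80.5 MHz, 81.5 MHz.
Within [17 MHz, 63 MHz]: 26.5 MHz, 27.5 MHz, 53.5 MHz, 54.5 MHz.

26.5 MHz, 27.5 MHz, 53.5 MHz, 54.5 MHz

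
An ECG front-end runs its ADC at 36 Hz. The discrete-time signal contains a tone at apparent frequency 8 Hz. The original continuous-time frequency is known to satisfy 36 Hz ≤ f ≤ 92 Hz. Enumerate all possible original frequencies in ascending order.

Frequencies that alias to 8 Hz are k·fs ± 8 Hz for integer k ≥ 0.
k=0: 8 Hz.
k=1: 28 Hz, 44 Hz.
k=2: 64 Hz, 80 Hz.
k=3: 100 Hz, 116 Hz.
Within [36 Hz, 92 Hz]: 44 Hz, 64 Hz, 80 Hz.

44 Hz, 64 Hz, 80 Hz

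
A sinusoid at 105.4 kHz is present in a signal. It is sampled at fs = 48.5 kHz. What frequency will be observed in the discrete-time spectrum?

8.4 kHz

105.4 kHz mod fs = 8.4 kHz.
8.4 kHz ≤ fs/2 = 24.25 kHz, appears at 8.4 kHz.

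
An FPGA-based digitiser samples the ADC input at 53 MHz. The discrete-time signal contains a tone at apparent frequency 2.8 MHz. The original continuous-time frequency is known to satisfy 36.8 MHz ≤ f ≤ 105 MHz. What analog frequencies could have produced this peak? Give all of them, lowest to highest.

Frequencies that alias to 2.8 MHz are k·fs ± 2.8 MHz for integer k ≥ 0.
k=0: 2.8 MHz.
k=1: 50.2 MHz, 55.8 MHz.
k=2: 103.2 MHz, 108.8 MHz.
k=3: 156.2 MHz, 161.8 MHz.
Within [36.8 MHz, 105 MHz]: 50.2 MHz, 55.8 MHz, 103.2 MHz.

50.2 MHz, 55.8 MHz, 103.2 MHz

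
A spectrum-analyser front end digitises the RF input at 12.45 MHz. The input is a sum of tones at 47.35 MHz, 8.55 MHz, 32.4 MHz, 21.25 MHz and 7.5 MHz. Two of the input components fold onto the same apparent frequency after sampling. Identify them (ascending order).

7.5 MHz, 32.4 MHz

fs/2 = 6.225 MHz.
47.35 MHz mod fs = 10 MHz.
10 MHz > fs/2 = 6.225 MHz, folds to fs − 10 MHz = 2.45 MHz.
8.55 MHz > fs/2 = 6.225 MHz, folds to fs − 8.55 MHz = 3.9 MHz.
32.4 MHz mod fs = 7.5 MHz.
7.5 MHz > fs/2 = 6.225 MHz, folds to fs − 7.5 MHz = 4.95 MHz.
21.25 MHz mod fs = 8.8 MHz.
8.8 MHz > fs/2 = 6.225 MHz, folds to fs − 8.8 MHz = 3.65 MHz.
7.5 MHz > fs/2 = 6.225 MHz, folds to fs − 7.5 MHz = 4.95 MHz.
7.5 MHz and 32.4 MHz both map to 4.95 MHz.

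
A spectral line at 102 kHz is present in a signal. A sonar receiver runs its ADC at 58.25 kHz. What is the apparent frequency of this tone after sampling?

14.5 kHz

102 kHz mod fs = 43.75 kHz.
43.75 kHz > fs/2 = 29.125 kHz, folds to fs − 43.75 kHz = 14.5 kHz.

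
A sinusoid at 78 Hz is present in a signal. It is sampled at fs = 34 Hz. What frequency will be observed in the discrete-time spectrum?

10 Hz

78 Hz mod fs = 10 Hz.
10 Hz ≤ fs/2 = 17 Hz, appears at 10 Hz.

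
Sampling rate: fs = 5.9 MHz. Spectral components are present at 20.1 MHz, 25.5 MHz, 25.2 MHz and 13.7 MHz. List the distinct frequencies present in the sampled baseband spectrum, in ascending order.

1.6 MHz, 1.9 MHz, 2.4 MHz

fs/2 = 2.95 MHz.
20.1 MHz mod fs = 2.4 MHz.
2.4 MHz ≤ fs/2 = 2.95 MHz, appears at 2.4 MHz.
25.5 MHz mod fs = 1.9 MHz.
1.9 MHz ≤ fs/2 = 2.95 MHz, appears at 1.9 MHz.
25.2 MHz mod fs = 1.6 MHz.
1.6 MHz ≤ fs/2 = 2.95 MHz, appears at 1.6 MHz.
13.7 MHz mod fs = 1.9 MHz.
1.9 MHz ≤ fs/2 = 2.95 MHz, appears at 1.9 MHz.
Distinct values: {1.6 MHz, 1.9 MHz, 2.4 MHz}.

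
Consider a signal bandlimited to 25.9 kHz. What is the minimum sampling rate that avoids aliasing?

Nyquist rate = 2 × 25.9 kHz = 51.8 kHz.

51.8 kHz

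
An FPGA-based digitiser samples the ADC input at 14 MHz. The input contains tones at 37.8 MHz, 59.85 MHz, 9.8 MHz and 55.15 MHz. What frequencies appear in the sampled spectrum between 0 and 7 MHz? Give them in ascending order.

fs/2 = 7 MHz.
37.8 MHz mod fs = 9.8 MHz.
9.8 MHz > fs/2 = 7 MHz, folds to fs − 9.8 MHz = 4.2 MHz.
59.85 MHz mod fs = 3.85 MHz.
3.85 MHz ≤ fs/2 = 7 MHz, appears at 3.85 MHz.
9.8 MHz > fs/2 = 7 MHz, folds to fs − 9.8 MHz = 4.2 MHz.
55.15 MHz mod fs = 13.15 MHz.
13.15 MHz > fs/2 = 7 MHz, folds to fs − 13.15 MHz = 0.85 MHz.
Distinct values: {0.85 MHz, 3.85 MHz, 4.2 MHz}.

0.85 MHz, 3.85 MHz, 4.2 MHz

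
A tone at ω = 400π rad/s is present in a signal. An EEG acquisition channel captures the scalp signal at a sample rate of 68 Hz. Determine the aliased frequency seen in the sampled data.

4 Hz

ω = 400π rad/s → f = ω/(2π) = 200 Hz.
200 Hz mod fs = 64 Hz.
64 Hz > fs/2 = 34 Hz, folds to fs − 64 Hz = 4 Hz.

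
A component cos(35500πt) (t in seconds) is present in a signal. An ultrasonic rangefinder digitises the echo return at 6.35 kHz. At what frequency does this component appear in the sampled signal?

1.3 kHz

ω = 35500π rad/s → f = ω/(2π) = 17750 Hz = 17.75 kHz.
17.75 kHz mod fs = 5.05 kHz.
5.05 kHz > fs/2 = 3.175 kHz, folds to fs − 5.05 kHz = 1.3 kHz.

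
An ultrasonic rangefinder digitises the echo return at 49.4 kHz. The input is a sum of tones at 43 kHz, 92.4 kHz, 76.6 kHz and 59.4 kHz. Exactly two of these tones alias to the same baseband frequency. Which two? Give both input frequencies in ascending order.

43 kHz, 92.4 kHz

fs/2 = 24.7 kHz.
43 kHz > fs/2 = 24.7 kHz, folds to fs − 43 kHz = 6.4 kHz.
92.4 kHz mod fs = 43 kHz.
43 kHz > fs/2 = 24.7 kHz, folds to fs − 43 kHz = 6.4 kHz.
76.6 kHz mod fs = 27.2 kHz.
27.2 kHz > fs/2 = 24.7 kHz, folds to fs − 27.2 kHz = 22.2 kHz.
59.4 kHz mod fs = 10 kHz.
10 kHz ≤ fs/2 = 24.7 kHz, appears at 10 kHz.
43 kHz and 92.4 kHz both map to 6.4 kHz.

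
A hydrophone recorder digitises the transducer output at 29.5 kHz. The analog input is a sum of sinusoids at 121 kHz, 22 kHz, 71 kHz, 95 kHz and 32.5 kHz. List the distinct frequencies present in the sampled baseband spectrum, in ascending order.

3 kHz, 6.5 kHz, 7.5 kHz, 12 kHz

fs/2 = 14.75 kHz.
121 kHz mod fs = 3 kHz.
3 kHz ≤ fs/2 = 14.75 kHz, appears at 3 kHz.
22 kHz > fs/2 = 14.75 kHz, folds to fs − 22 kHz = 7.5 kHz.
71 kHz mod fs = 12 kHz.
12 kHz ≤ fs/2 = 14.75 kHz, appears at 12 kHz.
95 kHz mod fs = 6.5 kHz.
6.5 kHz ≤ fs/2 = 14.75 kHz, appears at 6.5 kHz.
32.5 kHz mod fs = 3 kHz.
3 kHz ≤ fs/2 = 14.75 kHz, appears at 3 kHz.
Distinct values: {3 kHz, 6.5 kHz, 7.5 kHz, 12 kHz}.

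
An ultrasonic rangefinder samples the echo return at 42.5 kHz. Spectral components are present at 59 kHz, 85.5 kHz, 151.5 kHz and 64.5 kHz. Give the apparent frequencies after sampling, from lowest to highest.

fs/2 = 21.25 kHz.
59 kHz mod fs = 16.5 kHz.
16.5 kHz ≤ fs/2 = 21.25 kHz, appears at 16.5 kHz.
85.5 kHz mod fs = 0.5 kHz.
0.5 kHz ≤ fs/2 = 21.25 kHz, appears at 0.5 kHz.
151.5 kHz mod fs = 24 kHz.
24 kHz > fs/2 = 21.25 kHz, folds to fs − 24 kHz = 18.5 kHz.
64.5 kHz mod fs = 22 kHz.
22 kHz > fs/2 = 21.25 kHz, folds to fs − 22 kHz = 20.5 kHz.
Distinct values: {0.5 kHz, 16.5 kHz, 18.5 kHz, 20.5 kHz}.

0.5 kHz, 16.5 kHz, 18.5 kHz, 20.5 kHz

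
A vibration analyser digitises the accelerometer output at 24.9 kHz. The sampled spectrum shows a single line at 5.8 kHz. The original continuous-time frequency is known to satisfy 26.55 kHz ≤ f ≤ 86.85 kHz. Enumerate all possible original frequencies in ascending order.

Frequencies that alias to 5.8 kHz are k·fs ± 5.8 kHz for integer k ≥ 0.
k=0: 5.8 kHz.
k=1: 19.1 kHz, 30.7 kHz.
k=2: 44 kHz, 55.6 kHz.
k=3: 68.9 kHz, 80.5 kHz.
k=4: 93.8 kHz, 105.4 kHz.
Within [26.55 kHz, 86.85 kHz]: 30.7 kHz, 44 kHz, 55.6 kHz, 68.9 kHz, 80.5 kHz.

30.7 kHz, 44 kHz, 55.6 kHz, 68.9 kHz, 80.5 kHz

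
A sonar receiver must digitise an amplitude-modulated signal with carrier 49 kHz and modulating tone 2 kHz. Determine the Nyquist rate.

102 kHz

AM sidebands sit at fc ± fm = 47 kHz and 51 kHz.
Highest-frequency component: 51 kHz.
Nyquist rate = 2 × 51 kHz = 102 kHz.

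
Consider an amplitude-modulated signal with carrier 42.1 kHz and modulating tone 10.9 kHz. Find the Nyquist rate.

106 kHz

AM sidebands sit at fc ± fm = 31.2 kHz and 53 kHz.
Highest-frequency component: 53 kHz.
Nyquist rate = 2 × 53 kHz = 106 kHz.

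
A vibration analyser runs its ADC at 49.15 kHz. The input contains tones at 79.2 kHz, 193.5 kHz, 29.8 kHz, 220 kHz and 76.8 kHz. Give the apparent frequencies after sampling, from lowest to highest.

fs/2 = 24.575 kHz.
79.2 kHz mod fs = 30.05 kHz.
30.05 kHz > fs/2 = 24.575 kHz, folds to fs − 30.05 kHz = 19.1 kHz.
193.5 kHz mod fs = 46.05 kHz.
46.05 kHz > fs/2 = 24.575 kHz, folds to fs − 46.05 kHz = 3.1 kHz.
29.8 kHz > fs/2 = 24.575 kHz, folds to fs − 29.8 kHz = 19.35 kHz.
220 kHz mod fs = 23.4 kHz.
23.4 kHz ≤ fs/2 = 24.575 kHz, appears at 23.4 kHz.
76.8 kHz mod fs = 27.65 kHz.
27.65 kHz > fs/2 = 24.575 kHz, folds to fs − 27.65 kHz = 21.5 kHz.
Distinct values: {3.1 kHz, 19.1 kHz, 19.35 kHz, 21.5 kHz, 23.4 kHz}.

3.1 kHz, 19.1 kHz, 19.35 kHz, 21.5 kHz, 23.4 kHz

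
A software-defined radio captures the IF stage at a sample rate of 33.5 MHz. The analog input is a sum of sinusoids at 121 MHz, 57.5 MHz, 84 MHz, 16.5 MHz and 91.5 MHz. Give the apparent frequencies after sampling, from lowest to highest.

9 MHz, 9.5 MHz, 13 MHz, 16.5 MHz

fs/2 = 16.75 MHz.
121 MHz mod fs = 20.5 MHz.
20.5 MHz > fs/2 = 16.75 MHz, folds to fs − 20.5 MHz = 13 MHz.
57.5 MHz mod fs = 24 MHz.
24 MHz > fs/2 = 16.75 MHz, folds to fs − 24 MHz = 9.5 MHz.
84 MHz mod fs = 17 MHz.
17 MHz > fs/2 = 16.75 MHz, folds to fs − 17 MHz = 16.5 MHz.
16.5 MHz ≤ fs/2 = 16.75 MHz, passes unchanged.
91.5 MHz mod fs = 24.5 MHz.
24.5 MHz > fs/2 = 16.75 MHz, folds to fs − 24.5 MHz = 9 MHz.
Distinct values: {9 MHz, 9.5 MHz, 13 MHz, 16.5 MHz}.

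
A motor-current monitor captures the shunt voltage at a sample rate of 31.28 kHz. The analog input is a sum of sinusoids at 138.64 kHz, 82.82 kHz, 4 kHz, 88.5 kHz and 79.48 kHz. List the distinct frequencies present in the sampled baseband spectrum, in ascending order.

fs/2 = 15.64 kHz.
138.64 kHz mod fs = 13.52 kHz.
13.52 kHz ≤ fs/2 = 15.64 kHz, appears at 13.52 kHz.
82.82 kHz mod fs = 20.26 kHz.
20.26 kHz > fs/2 = 15.64 kHz, folds to fs − 20.26 kHz = 11.02 kHz.
4 kHz ≤ fs/2 = 15.64 kHz, passes unchanged.
88.5 kHz mod fs = 25.94 kHz.
25.94 kHz > fs/2 = 15.64 kHz, folds to fs − 25.94 kHz = 5.34 kHz.
79.48 kHz mod fs = 16.92 kHz.
16.92 kHz > fs/2 = 15.64 kHz, folds to fs − 16.92 kHz = 14.36 kHz.
Distinct values: {4 kHz, 5.34 kHz, 11.02 kHz, 13.52 kHz, 14.36 kHz}.

4 kHz, 5.34 kHz, 11.02 kHz, 13.52 kHz, 14.36 kHz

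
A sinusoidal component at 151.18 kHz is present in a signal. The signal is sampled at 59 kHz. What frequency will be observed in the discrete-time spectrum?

25.82 kHz

151.18 kHz mod fs = 33.18 kHz.
33.18 kHz > fs/2 = 29.5 kHz, folds to fs − 33.18 kHz = 25.82 kHz.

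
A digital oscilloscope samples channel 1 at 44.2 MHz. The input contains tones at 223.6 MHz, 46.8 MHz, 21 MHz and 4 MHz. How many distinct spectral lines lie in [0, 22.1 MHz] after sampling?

fs/2 = 22.1 MHz.
223.6 MHz mod fs = 2.6 MHz.
2.6 MHz ≤ fs/2 = 22.1 MHz, appears at 2.6 MHz.
46.8 MHz mod fs = 2.6 MHz.
2.6 MHz ≤ fs/2 = 22.1 MHz, appears at 2.6 MHz.
21 MHz ≤ fs/2 = 22.1 MHz, passes unchanged.
4 MHz ≤ fs/2 = 22.1 MHz, passes unchanged.
Distinct values: {2.6 MHz, 4 MHz, 21 MHz} → 3.

3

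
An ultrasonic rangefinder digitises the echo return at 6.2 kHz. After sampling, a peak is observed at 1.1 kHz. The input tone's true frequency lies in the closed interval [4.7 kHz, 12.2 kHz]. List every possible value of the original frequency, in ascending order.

5.1 kHz, 7.3 kHz, 11.3 kHz

Frequencies that alias to 1.1 kHz are k·fs ± 1.1 kHz for integer k ≥ 0.
k=0: 1.1 kHz.
k=1: 5.1 kHz, 7.3 kHz.
k=2: 11.3 kHz, 13.5 kHz.
k=3: 17.5 kHz, 19.7 kHz.
Within [4.7 kHz, 12.2 kHz]: 5.1 kHz, 7.3 kHz, 11.3 kHz.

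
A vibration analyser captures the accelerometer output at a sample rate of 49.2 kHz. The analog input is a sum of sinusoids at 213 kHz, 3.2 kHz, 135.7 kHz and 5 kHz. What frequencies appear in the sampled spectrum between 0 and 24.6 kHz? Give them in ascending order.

3.2 kHz, 5 kHz, 11.9 kHz, 16.2 kHz

fs/2 = 24.6 kHz.
213 kHz mod fs = 16.2 kHz.
16.2 kHz ≤ fs/2 = 24.6 kHz, appears at 16.2 kHz.
3.2 kHz ≤ fs/2 = 24.6 kHz, passes unchanged.
135.7 kHz mod fs = 37.3 kHz.
37.3 kHz > fs/2 = 24.6 kHz, folds to fs − 37.3 kHz = 11.9 kHz.
5 kHz ≤ fs/2 = 24.6 kHz, passes unchanged.
Distinct values: {3.2 kHz, 5 kHz, 11.9 kHz, 16.2 kHz}.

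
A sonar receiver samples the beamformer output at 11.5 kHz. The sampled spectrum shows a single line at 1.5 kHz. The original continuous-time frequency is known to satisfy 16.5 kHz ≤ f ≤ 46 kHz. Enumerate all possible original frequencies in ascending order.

21.5 kHz, 24.5 kHz, 33 kHz, 36 kHz, 44.5 kHz

Frequencies that alias to 1.5 kHz are k·fs ± 1.5 kHz for integer k ≥ 0.
k=0: 1.5 kHz.
k=1: 10 kHz, 13 kHz.
k=2: 21.5 kHz, 24.5 kHz.
k=3: 33 kHz, 36 kHz.
k=4: 44.5 kHz, 47.5 kHz.
k=5: 56 kHz, 59 kHz.
Within [16.5 kHz, 46 kHz]: 21.5 kHz, 24.5 kHz, 33 kHz, 36 kHz, 44.5 kHz.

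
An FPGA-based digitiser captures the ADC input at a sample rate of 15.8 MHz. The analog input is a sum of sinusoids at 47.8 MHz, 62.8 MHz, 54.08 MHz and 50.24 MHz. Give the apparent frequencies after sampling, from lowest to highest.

fs/2 = 7.9 MHz.
47.8 MHz mod fs = 0.4 MHz.
0.4 MHz ≤ fs/2 = 7.9 MHz, appears at 0.4 MHz.
62.8 MHz mod fs = 15.4 MHz.
15.4 MHz > fs/2 = 7.9 MHz, folds to fs − 15.4 MHz = 0.4 MHz.
54.08 MHz mod fs = 6.68 MHz.
6.68 MHz ≤ fs/2 = 7.9 MHz, appears at 6.68 MHz.
50.24 MHz mod fs = 2.84 MHz.
2.84 MHz ≤ fs/2 = 7.9 MHz, appears at 2.84 MHz.
Distinct values: {0.4 MHz, 2.84 MHz, 6.68 MHz}.

0.4 MHz, 2.84 MHz, 6.68 MHz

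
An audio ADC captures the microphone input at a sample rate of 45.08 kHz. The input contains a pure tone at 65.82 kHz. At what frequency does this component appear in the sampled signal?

65.82 kHz mod fs = 20.74 kHz.
20.74 kHz ≤ fs/2 = 22.54 kHz, appears at 20.74 kHz.

20.74 kHz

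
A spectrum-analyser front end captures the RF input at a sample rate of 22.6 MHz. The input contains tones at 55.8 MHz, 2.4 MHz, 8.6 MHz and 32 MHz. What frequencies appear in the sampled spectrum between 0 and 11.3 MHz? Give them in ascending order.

2.4 MHz, 8.6 MHz, 9.4 MHz, 10.6 MHz

fs/2 = 11.3 MHz.
55.8 MHz mod fs = 10.6 MHz.
10.6 MHz ≤ fs/2 = 11.3 MHz, appears at 10.6 MHz.
2.4 MHz ≤ fs/2 = 11.3 MHz, passes unchanged.
8.6 MHz ≤ fs/2 = 11.3 MHz, passes unchanged.
32 MHz mod fs = 9.4 MHz.
9.4 MHz ≤ fs/2 = 11.3 MHz, appears at 9.4 MHz.
Distinct values: {2.4 MHz, 8.6 MHz, 9.4 MHz, 10.6 MHz}.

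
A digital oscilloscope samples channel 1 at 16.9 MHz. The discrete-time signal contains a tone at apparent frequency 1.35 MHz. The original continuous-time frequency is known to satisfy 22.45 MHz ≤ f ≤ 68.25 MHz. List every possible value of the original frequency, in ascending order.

32.45 MHz, 35.15 MHz, 49.35 MHz, 52.05 MHz, 66.25 MHz

Frequencies that alias to 1.35 MHz are k·fs ± 1.35 MHz for integer k ≥ 0.
k=0: 1.35 MHz.
k=1: 15.55 MHz, 18.25 MHz.
k=2: 32.45 MHz, 35.15 MHz.
k=3: 49.35 MHz, 52.05 MHz.
k=4: 66.25 MHz, 68.95 MHz.
k=5: 83.15 MHz, 85.85 MHz.
Within [22.45 MHz, 68.25 MHz]: 32.45 MHz, 35.15 MHz, 49.35 MHz, 52.05 MHz, 66.25 MHz.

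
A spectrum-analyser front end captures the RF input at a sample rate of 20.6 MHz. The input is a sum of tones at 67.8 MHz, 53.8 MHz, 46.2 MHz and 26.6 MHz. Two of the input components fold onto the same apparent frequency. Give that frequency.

fs/2 = 10.3 MHz.
67.8 MHz mod fs = 6 MHz.
6 MHz ≤ fs/2 = 10.3 MHz, appears at 6 MHz.
53.8 MHz mod fs = 12.6 MHz.
12.6 MHz > fs/2 = 10.3 MHz, folds to fs − 12.6 MHz = 8 MHz.
46.2 MHz mod fs = 5 MHz.
5 MHz ≤ fs/2 = 10.3 MHz, appears at 5 MHz.
26.6 MHz mod fs = 6 MHz.
6 MHz ≤ fs/2 = 10.3 MHz, appears at 6 MHz.
26.6 MHz and 67.8 MHz both map to 6 MHz.

6 MHz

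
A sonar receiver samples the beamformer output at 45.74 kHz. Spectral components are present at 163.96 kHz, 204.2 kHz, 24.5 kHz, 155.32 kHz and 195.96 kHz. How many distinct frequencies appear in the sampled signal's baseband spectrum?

4

fs/2 = 22.87 kHz.
163.96 kHz mod fs = 26.74 kHz.
26.74 kHz > fs/2 = 22.87 kHz, folds to fs − 26.74 kHz = 19 kHz.
204.2 kHz mod fs = 21.24 kHz.
21.24 kHz ≤ fs/2 = 22.87 kHz, appears at 21.24 kHz.
24.5 kHz > fs/2 = 22.87 kHz, folds to fs − 24.5 kHz = 21.24 kHz.
155.32 kHz mod fs = 18.1 kHz.
18.1 kHz ≤ fs/2 = 22.87 kHz, appears at 18.1 kHz.
195.96 kHz mod fs = 13 kHz.
13 kHz ≤ fs/2 = 22.87 kHz, appears at 13 kHz.
Distinct values: {13 kHz, 18.1 kHz, 19 kHz, 21.24 kHz} → 4.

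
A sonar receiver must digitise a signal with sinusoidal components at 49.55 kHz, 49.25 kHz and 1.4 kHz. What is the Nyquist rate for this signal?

99.1 kHz

Highest-frequency component: 49.55 kHz.
Nyquist rate = 2 × 49.55 kHz = 99.1 kHz.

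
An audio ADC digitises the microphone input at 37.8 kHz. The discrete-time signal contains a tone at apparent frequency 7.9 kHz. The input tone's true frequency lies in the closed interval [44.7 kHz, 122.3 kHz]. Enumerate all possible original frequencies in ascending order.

45.7 kHz, 67.7 kHz, 83.5 kHz, 105.5 kHz, 121.3 kHz

Frequencies that alias to 7.9 kHz are k·fs ± 7.9 kHz for integer k ≥ 0.
k=0: 7.9 kHz.
k=1: 29.9 kHz, 45.7 kHz.
k=2: 67.7 kHz, 83.5 kHz.
k=3: 105.5 kHz, 121.3 kHz.
k=4: 143.3 kHz, 159.1 kHz.
Within [44.7 kHz, 122.3 kHz]: 45.7 kHz, 67.7 kHz, 83.5 kHz, 105.5 kHz, 121.3 kHz.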